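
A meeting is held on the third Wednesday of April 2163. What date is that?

April 20, 2163

April 1, 2163 is a Friday.
The first Wednesday is therefore April 6 (5 days later).
The third Wednesday is 6 + 2×7 = April 20.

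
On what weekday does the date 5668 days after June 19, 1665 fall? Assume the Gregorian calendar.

First find the weekday of Jun 19, 1665. Doomsday rule: the anchor day for the 1600s is Tuesday. For year 65: 65÷12 = 5 r 5, and 5÷4 = 1, so 5+5+1 = 11.
Tuesday + 11 ≡ Saturday — that's 1665's doomsday.
In June the doomsday date is Jun 6.
Jun 19 is 13 days after Jun 6; 13 mod 7 = 6, so Saturday + 6 = Friday.
5668 mod 7 = 5, so 5668 days after a Friday is Friday + 5 = Wednesday.

Wednesday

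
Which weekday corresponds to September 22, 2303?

Tuesday

Doomsday rule: the anchor day for the 2300s is Wednesday. For year 03: 3÷12 = 0 r 3, and 3÷4 = 0, so 0+3+0 = 3.
Wednesday + 3 ≡ Saturday — that's 2303's doomsday.
In September the doomsday date is Sep 5.
Sep 22 is 17 days after Sep 5; 17 mod 7 = 3, so Saturday + 3 = Tuesday.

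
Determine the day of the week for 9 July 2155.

Wednesday

January 1, 2155 is a Wednesday.
Jan 1, 2155 → Feb 1, 2155: 31 days (January has 31).
Feb 1, 2155 → Mar 1, 2155: 28 days (February has 28).
Mar 1, 2155 → Apr 1, 2155: 31 days (March has 31).
Apr 1, 2155 → May 1, 2155: 30 days (April has 30).
May 1, 2155 → Jun 1, 2155: 31 days (May has 31).
Jun 1, 2155 → Jul 1, 2155: 30 days (June has 30).
Jul 1, 2155 → Jul 9, 2155: 8 days.
Total: 189 days.
189 mod 7 = 0, so Wednesday + 0 = Wednesday.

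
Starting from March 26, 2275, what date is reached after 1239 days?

+366 (one year; includes Feb 29, 2276) → Mar 26, 2276 (873 left).
+365 (one year) → Mar 26, 2277 (508 left).
+365 (one year) → Mar 26, 2278 (143 left).
Mar has 31 days: +6 → Apr 1, 2278 (137 left).
Apr has 30 days: +30 → May 1, 2278 (107 left).
May has 31 days: +31 → Jun 1, 2278 (76 left).
Jun has 30 days: +30 → Jul 1, 2278 (46 left).
Jul has 31 days: +31 → Aug 1, 2278 (15 left).
+15 → Aug 16, 2278.

August 16, 2278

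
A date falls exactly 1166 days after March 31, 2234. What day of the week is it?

Friday

Mar 31, 2234 is a Monday.
1166 mod 7 = 4, so 1166 days after a Monday is Monday + 4 = Friday.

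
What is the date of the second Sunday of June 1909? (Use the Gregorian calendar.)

June 1, 1909 is a Tuesday.
The first Sunday is therefore June 6 (5 days later).
The second Sunday is 6 + 1×7 = June 13.

June 13, 1909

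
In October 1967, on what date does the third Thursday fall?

October 1, 1967 is a Sunday.
The first Thursday is therefore October 5 (4 days later).
The third Thursday is 5 + 2×7 = October 19.

October 19, 1967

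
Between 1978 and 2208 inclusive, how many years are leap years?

Multiples of 4 in [1978,2208]: 58.
Of those, multiples of 100: 3 (not leap unless ÷400).
Multiples of 400: 1.
Leap years = 58 − 3 + 1 = 56.

56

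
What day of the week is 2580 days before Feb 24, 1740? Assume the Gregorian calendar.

First find the weekday of Feb 24, 1740. Doomsday rule: the anchor day for the 1700s is Sunday. For year 40: 40÷12 = 3 r 4, and 4÷4 = 1, so 3+4+1 = 8.
Sunday + 8 ≡ Monday — that's 1740's doomsday.
In February the doomsday date is Feb 29 (1740 is a leap year (divisible by 4)).
Feb 24 is 5 days before Feb 29; 5 mod 7 = 5, so Monday − 5 = Wednesday.
2580 mod 7 = 4, so 2580 days before a Wednesday is Wednesday − 4 = Saturday.

Saturday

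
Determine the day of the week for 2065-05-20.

January 1, 2065 is a Thursday.
Jan 1, 2065 → Feb 1, 2065: 31 days (January has 31).
Feb 1, 2065 → Mar 1, 2065: 28 days (February has 28).
Mar 1, 2065 → Apr 1, 2065: 31 days (March has 31).
Apr 1, 2065 → May 1, 2065: 30 days (April has 30).
May 1, 2065 → May 20, 2065: 19 days.
Total: 139 days.
139 mod 7 = 6, so Thursday + 6 = Wednesday.

Wednesday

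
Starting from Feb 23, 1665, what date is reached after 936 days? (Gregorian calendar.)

+365 (one year) → Feb 23, 1666 (571 left).
+365 (one year) → Feb 23, 1667 (206 left).
Feb has 28 days: +6 → Mar 1, 1667 (200 left).
Mar has 31 days: +31 → Apr 1, 1667 (169 left).
Apr has 30 days: +30 → May 1, 1667 (139 left).
May has 31 days: +31 → Jun 1, 1667 (108 left).
Jun has 30 days: +30 → Jul 1, 1667 (78 left).
Jul has 31 days: +31 → Aug 1, 1667 (47 left).
Aug has 31 days: +31 → Sep 1, 1667 (16 left).
+16 → Sep 17, 1667.

September 17, 1667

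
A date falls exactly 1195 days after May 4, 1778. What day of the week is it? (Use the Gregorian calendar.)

May 4, 1778 is a Monday.
1195 mod 7 = 5, so 1195 days after a Monday is Monday + 5 = Saturday.

Saturday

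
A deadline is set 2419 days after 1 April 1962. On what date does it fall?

+365 (one year) → Apr 1, 1963 (2054 left).
+366 (one year; includes Feb 29, 1964) → Apr 1, 1964 (1688 left).
+365 (one year) → Apr 1, 1965 (1323 left).
+365 (one year) → Apr 1, 1966 (958 left).
+365 (one year) → Apr 1, 1967 (593 left).
+366 (one year; includes Feb 29, 1968) → Apr 1, 1968 (227 left).
Apr has 30 days: +30 → May 1, 1968 (197 left).
May has 31 days: +31 → Jun 1, 1968 (166 left).
Jun has 30 days: +30 → Jul 1, 1968 (136 left).
Jul has 31 days: +31 → Aug 1, 1968 (105 left).
Aug has 31 days: +31 → Sep 1, 1968 (74 left).
Sep has 30 days: +30 → Oct 1, 1968 (44 left).
Oct has 31 days: +31 → Nov 1, 1968 (13 left).
+13 → Nov 14, 1968.

November 14, 1968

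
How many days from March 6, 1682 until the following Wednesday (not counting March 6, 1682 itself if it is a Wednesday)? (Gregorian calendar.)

5

Mar 6, 1682 is a Friday.
From Friday to the next Wednesday is 5 days.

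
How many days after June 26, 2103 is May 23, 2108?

Jun 26, 2103 → Jun 26, 2104: 366 days (Feb 29, 2104 is in that span).
Jun 26, 2104 → Jun 26, 2105: 365 days.
Jun 26, 2105 → Jun 26, 2106: 365 days.
Jun 26, 2106 → Jun 26, 2107: 365 days.
Jun 26, 2107 → Jul 26, 2107: 30 days (June has 30).
Jul 26, 2107 → Aug 26, 2107: 31 days (July has 31).
Aug 26, 2107 → Sep 26, 2107: 31 days (August has 31).
Sep 26, 2107 → Oct 26, 2107: 30 days (September has 30).
Oct 26, 2107 → Nov 26, 2107: 31 days (October has 31).
Nov 26, 2107 → Dec 26, 2107: 30 days (November has 30).
Dec 26, 2107 → Jan 26, 2108: 31 days (December has 31).
Jan 26, 2108 → Feb 26, 2108: 31 days (January has 31).
Feb 26, 2108 → Mar 26, 2108: 29 days (February has 29).
Mar 26, 2108 → Apr 26, 2108: 31 days (March has 31).
Apr 26, 2108 → May 23, 2108: 27 days.
Total: 1793 days.

1793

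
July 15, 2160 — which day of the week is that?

Tuesday

Doomsday rule: the anchor day for the 2100s is Sunday. For year 60: 60÷12 = 5 r 0, and 0÷4 = 0, so 5+0+0 = 5.
Sunday + 5 ≡ Friday — that's 2160's doomsday.
In July the doomsday date is Jul 11.
Jul 15 is 4 days after Jul 11; 4 mod 7 = 4, so Friday + 4 = Tuesday.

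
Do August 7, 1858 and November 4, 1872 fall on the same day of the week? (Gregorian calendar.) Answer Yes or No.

From Aug 7, 1858 to Nov 4, 1872 is 5203 days.
5203 mod 7 = 2, so they are different weekdays.
(Aug 7, 1858 is a Saturday; Nov 4, 1872 is a Monday.)

No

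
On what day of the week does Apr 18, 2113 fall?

Tuesday

Doomsday rule: the anchor day for the 2100s is Sunday. For year 13: 13÷12 = 1 r 1, and 1÷4 = 0, so 1+1+0 = 2.
Sunday + 2 ≡ Tuesday — that's 2113's doomsday.
In April the doomsday date is Apr 4.
Apr 18 is 14 days after Apr 4; 14 mod 7 = 0, so Tuesday + 0 = Tuesday.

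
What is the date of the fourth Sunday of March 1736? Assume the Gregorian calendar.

March 1, 1736 is a Thursday.
The first Sunday is therefore March 4 (3 days later).
The fourth Sunday is 4 + 3×7 = March 25.

March 25, 1736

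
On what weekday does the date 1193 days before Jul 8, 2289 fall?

Friday

Jul 8, 2289 is a Monday.
1193 mod 7 = 3, so 1193 days before a Monday is Monday − 3 = Friday.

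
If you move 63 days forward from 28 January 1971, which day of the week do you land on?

Jan 28, 1971 is a Thursday.
63 mod 7 = 0, so 63 days after a Thursday is Thursday + 0 = Thursday.

Thursday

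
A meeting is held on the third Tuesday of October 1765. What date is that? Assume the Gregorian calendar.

October 15, 1765

October 1, 1765 is a Tuesday.
The first Tuesday is therefore October 1 (same day).
The third Tuesday is 1 + 2×7 = October 15.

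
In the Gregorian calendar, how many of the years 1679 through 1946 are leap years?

Multiples of 4 in [1679,1946]: 67.
Of those, multiples of 100: 3 (not leap unless ÷400).
Multiples of 400: 0.
Leap years = 67 − 3 + 0 = 64.

64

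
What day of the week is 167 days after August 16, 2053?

Aug 16, 2053 is a Saturday.
167 mod 7 = 6, so 167 days after a Saturday is Saturday + 6 = Friday.

Friday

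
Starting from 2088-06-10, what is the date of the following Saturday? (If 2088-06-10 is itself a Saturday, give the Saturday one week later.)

Jun 10, 2088 is a Thursday.
From Thursday to the next Saturday is 2 days.
Jun 10, 2088 + 2 = Jun 12, 2088.

June 12, 2088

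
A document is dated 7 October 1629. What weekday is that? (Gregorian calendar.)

Sunday

Doomsday rule: the anchor day for the 1600s is Tuesday. For year 29: 29÷12 = 2 r 5, and 5÷4 = 1, so 2+5+1 = 8.
Tuesday + 8 ≡ Wednesday — that's 1629's doomsday.
In October the doomsday date is Oct 10.
Oct 7 is 3 days before Oct 10; 3 mod 7 = 3, so Wednesday − 3 = Sunday.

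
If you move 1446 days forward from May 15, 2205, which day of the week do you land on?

May 15, 2205 is a Wednesday.
1446 mod 7 = 4, so 1446 days after a Wednesday is Wednesday + 4 = Sunday.

Sunday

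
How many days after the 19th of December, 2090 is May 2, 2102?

Dec 19, 2090 → Dec 19, 2091: 365 days.
Dec 19, 2091 → Dec 19, 2092: 366 days (Feb 29, 2092 is in that span).
Dec 19, 2092 → Dec 19, 2093: 365 days.
Dec 19, 2093 → Dec 19, 2094: 365 days.
Dec 19, 2094 → Dec 19, 2095: 365 days.
Dec 19, 2095 → Dec 19, 2096: 366 days (Feb 29, 2096 is in that span).
Dec 19, 2096 → Dec 19, 2097: 365 days.
Dec 19, 2097 → Dec 19, 2098: 365 days.
Dec 19, 2098 → Dec 19, 2099: 365 days.
Dec 19, 2099 → Dec 19, 2100: 365 days.
Dec 19, 2100 → Dec 19, 2101: 365 days.
Dec 19, 2101 → Jan 19, 2102: 31 days (December has 31).
Jan 19, 2102 → Feb 19, 2102: 31 days (January has 31).
Feb 19, 2102 → Mar 19, 2102: 28 days (February has 28).
Mar 19, 2102 → Apr 19, 2102: 31 days (March has 31).
Apr 19, 2102 → May 2, 2102: 13 days.
Total: 4151 days.

4151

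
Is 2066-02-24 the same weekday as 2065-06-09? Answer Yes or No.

From Jun 9, 2065 to Feb 24, 2066 is 260 days.
260 mod 7 = 1, so they are different weekdays.
(Jun 9, 2065 is a Tuesday; Feb 24, 2066 is a Wednesday.)

No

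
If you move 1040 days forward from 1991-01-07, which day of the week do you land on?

First find the weekday of Jan 7, 1991. Doomsday rule: the anchor day for the 1900s is Wednesday. For year 91: 91÷12 = 7 r 7, and 7÷4 = 1, so 7+7+1 = 15.
Wednesday + 15 ≡ Thursday — that's 1991's doomsday.
In January the doomsday date is Jan 3 (1991 is not a leap year).
Jan 7 is 4 days after Jan 3; 4 mod 7 = 4, so Thursday + 4 = Monday.
1040 mod 7 = 4, so 1040 days after a Monday is Monday + 4 = Friday.

Friday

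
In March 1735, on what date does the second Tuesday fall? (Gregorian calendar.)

March 1, 1735 is a Tuesday.
The first Tuesday is therefore March 1 (same day).
The second Tuesday is 1 + 1×7 = March 8.

March 8, 1735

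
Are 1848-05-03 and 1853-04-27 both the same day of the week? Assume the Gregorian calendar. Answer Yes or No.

Yes

From May 3, 1848 to Apr 27, 1853 is 1820 days.
1820 mod 7 = 0, so they are the same weekday.
(May 3, 1848 is a Wednesday; Apr 27, 1853 is a Wednesday.)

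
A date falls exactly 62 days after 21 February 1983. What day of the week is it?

First find the weekday of Feb 21, 1983. Doomsday rule: the anchor day for the 1900s is Wednesday. For year 83: 83÷12 = 6 r 11, and 11÷4 = 2, so 6+11+2 = 19.
Wednesday + 19 ≡ Monday — that's 1983's doomsday.
In February the doomsday date is Feb 28 (1983 is not a leap year).
Feb 21 is 7 days before Feb 28; 7 mod 7 = 0, so Monday − 0 = Monday.
62 mod 7 = 6, so 62 days after a Monday is Monday + 6 = Sunday.

Sunday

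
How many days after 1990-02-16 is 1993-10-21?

1343

Feb 16, 1990 → Feb 16, 1991: 365 days.
Feb 16, 1991 → Feb 16, 1992: 365 days.
Feb 16, 1992 → Feb 16, 1993: 366 days (Feb 29, 1992 is in that span).
Feb 16, 1993 → Mar 16, 1993: 28 days (February has 28).
Mar 16, 1993 → Apr 16, 1993: 31 days (March has 31).
Apr 16, 1993 → May 16, 1993: 30 days (April has 30).
May 16, 1993 → Jun 16, 1993: 31 days (May has 31).
Jun 16, 1993 → Jul 16, 1993: 30 days (June has 30).
Jul 16, 1993 → Aug 16, 1993: 31 days (July has 31).
Aug 16, 1993 → Sep 16, 1993: 31 days (August has 31).
Sep 16, 1993 → Oct 16, 1993: 30 days (September has 30).
Oct 16, 1993 → Oct 21, 1993: 5 days.
Total: 1343 days.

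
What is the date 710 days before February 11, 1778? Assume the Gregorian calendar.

−365 (one year) → Feb 11, 1777 (345 left).
−11 → Jan 31, 1777 (end of Jan, 31 days; 334 left).
−31 → Dec 31, 1776 (end of Dec, 31 days; 303 left).
−31 → Nov 30, 1776 (end of Nov, 30 days; 272 left).
−30 → Oct 31, 1776 (end of Oct, 31 days; 242 left).
−31 → Sep 30, 1776 (end of Sep, 30 days; 211 left).
−30 → Aug 31, 1776 (end of Aug, 31 days; 181 left).
−31 → Jul 31, 1776 (end of Jul, 31 days; 150 left).
−31 → Jun 30, 1776 (end of Jun, 30 days; 119 left).
−30 → May 31, 1776 (end of May, 31 days; 89 left).
−31 → Apr 30, 1776 (end of Apr, 30 days; 58 left).
−30 → Mar 31, 1776 (end of Mar, 31 days; 28 left).
−28 → Mar 3, 1776.

March 3, 1776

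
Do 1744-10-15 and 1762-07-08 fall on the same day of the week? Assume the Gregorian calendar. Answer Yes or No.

Yes

From Oct 15, 1744 to Jul 8, 1762 is 6475 days.
6475 mod 7 = 0, so they are the same weekday.
(Oct 15, 1744 is a Thursday; Jul 8, 1762 is a Thursday.)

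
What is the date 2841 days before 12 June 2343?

−365 (one year) → Jun 12, 2342 (2476 left).
−365 (one year) → Jun 12, 2341 (2111 left).
−365 (one year) → Jun 12, 2340 (1746 left).
−366 (one year; includes Feb 29, 2340) → Jun 12, 2339 (1380 left).
−365 (one year) → Jun 12, 2338 (1015 left).
−365 (one year) → Jun 12, 2337 (650 left).
−365 (one year) → Jun 12, 2336 (285 left).
−12 → May 31, 2336 (end of May, 31 days; 273 left).
−31 → Apr 30, 2336 (end of Apr, 30 days; 242 left).
−30 → Mar 31, 2336 (end of Mar, 31 days; 212 left).
−31 → Feb 29, 2336 (end of Feb, 29 days; 181 left).
−29 → Jan 31, 2336 (end of Jan, 31 days; 152 left).
−31 → Dec 31, 2335 (end of Dec, 31 days; 121 left).
−31 → Nov 30, 2335 (end of Nov, 30 days; 90 left).
−30 → Oct 31, 2335 (end of Oct, 31 days; 60 left).
−31 → Sep 30, 2335 (end of Sep, 30 days; 29 left).
−29 → Sep 1, 2335.

September 1, 2335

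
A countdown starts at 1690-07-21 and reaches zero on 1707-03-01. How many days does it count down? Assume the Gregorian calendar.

6066

Jul 21, 1690 → Jul 21, 1691: 365 days.
Jul 21, 1691 → Jul 21, 1692: 366 days (Feb 29, 1692 is in that span).
Jul 21, 1692 → Jul 21, 1693: 365 days.
Jul 21, 1693 → Jul 21, 1694: 365 days.
Jul 21, 1694 → Jul 21, 1695: 365 days.
Jul 21, 1695 → Jul 21, 1696: 366 days (Feb 29, 1696 is in that span).
Jul 21, 1696 → Jul 21, 1697: 365 days.
Jul 21, 1697 → Jul 21, 1698: 365 days.
Jul 21, 1698 → Jul 21, 1699: 365 days.
Jul 21, 1699 → Jul 21, 1700: 365 days.
Jul 21, 1700 → Jul 21, 1701: 365 days.
Jul 21, 1701 → Jul 21, 1702: 365 days.
Jul 21, 1702 → Jul 21, 1703: 365 days.
Jul 21, 1703 → Jul 21, 1704: 366 days (Feb 29, 1704 is in that span).
Jul 21, 1704 → Jul 21, 1705: 365 days.
Jul 21, 1705 → Jul 21, 1706: 365 days.
Jul 21, 1706 → Aug 21, 1706: 31 days (July has 31).
Aug 21, 1706 → Sep 21, 1706: 31 days (August has 31).
Sep 21, 1706 → Oct 21, 1706: 30 days (September has 30).
Oct 21, 1706 → Nov 21, 1706: 31 days (October has 31).
Nov 21, 1706 → Dec 21, 1706: 30 days (November has 30).
Dec 21, 1706 → Jan 21, 1707: 31 days (December has 31).
Jan 21, 1707 → Feb 21, 1707: 31 days (January has 31).
Feb 21, 1707 → Mar 1, 1707: 8 days.
Total: 6066 days.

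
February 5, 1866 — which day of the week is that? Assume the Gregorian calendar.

Doomsday rule: the anchor day for the 1800s is Friday. For year 66: 66÷12 = 5 r 6, and 6÷4 = 1, so 5+6+1 = 12.
Friday + 12 ≡ Wednesday — that's 1866's doomsday.
In February the doomsday date is Feb 28 (1866 is not a leap year).
Feb 5 is 23 days before Feb 28; 23 mod 7 = 2, so Wednesday − 2 = Monday.

Monday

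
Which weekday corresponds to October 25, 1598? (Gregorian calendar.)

Doomsday rule: the anchor day for the 1500s is Wednesday. For year 98: 98÷12 = 8 r 2, and 2÷4 = 0, so 8+2+0 = 10.
Wednesday + 10 ≡ Saturday — that's 1598's doomsday.
In October the doomsday date is Oct 10.
Oct 25 is 15 days after Oct 10; 15 mod 7 = 1, so Saturday + 1 = Sunday.

Sunday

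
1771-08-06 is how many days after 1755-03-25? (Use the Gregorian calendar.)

Mar 25, 1755 → Mar 25, 1756: 366 days (Feb 29, 1756 is in that span).
Mar 25, 1756 → Mar 25, 1757: 365 days.
Mar 25, 1757 → Mar 25, 1758: 365 days.
Mar 25, 1758 → Mar 25, 1759: 365 days.
Mar 25, 1759 → Mar 25, 1760: 366 days (Feb 29, 1760 is in that span).
Mar 25, 1760 → Mar 25, 1761: 365 days.
Mar 25, 1761 → Mar 25, 1762: 365 days.
Mar 25, 1762 → Mar 25, 1763: 365 days.
Mar 25, 1763 → Mar 25, 1764: 366 days (Feb 29, 1764 is in that span).
Mar 25, 1764 → Mar 25, 1765: 365 days.
Mar 25, 1765 → Mar 25, 1766: 365 days.
Mar 25, 1766 → Mar 25, 1767: 365 days.
Mar 25, 1767 → Mar 25, 1768: 366 days (Feb 29, 1768 is in that span).
Mar 25, 1768 → Mar 25, 1769: 365 days.
Mar 25, 1769 → Mar 25, 1770: 365 days.
Mar 25, 1770 → Mar 25, 1771: 365 days.
Mar 25, 1771 → Apr 25, 1771: 31 days (March has 31).
Apr 25, 1771 → May 25, 1771: 30 days (April has 30).
May 25, 1771 → Jun 25, 1771: 31 days (May has 31).
Jun 25, 1771 → Jul 25, 1771: 30 days (June has 30).
Jul 25, 1771 → Aug 6, 1771: 12 days.
Total: 5978 days.

5978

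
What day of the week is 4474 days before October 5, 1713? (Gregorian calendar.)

Oct 5, 1713 is a Thursday.
4474 mod 7 = 1, so 4474 days before a Thursday is Thursday − 1 = Wednesday.

Wednesday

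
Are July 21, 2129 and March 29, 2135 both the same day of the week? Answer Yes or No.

From Jul 21, 2129 to Mar 29, 2135 is 2077 days.
2077 mod 7 = 5, so they are different weekdays.
(Jul 21, 2129 is a Thursday; Mar 29, 2135 is a Tuesday.)

No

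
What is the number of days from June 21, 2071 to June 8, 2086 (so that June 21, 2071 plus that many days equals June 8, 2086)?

5466

Jun 21, 2071 → Jun 21, 2072: 366 days (Feb 29, 2072 is in that span).
Jun 21, 2072 → Jun 21, 2073: 365 days.
Jun 21, 2073 → Jun 21, 2074: 365 days.
Jun 21, 2074 → Jun 21, 2075: 365 days.
Jun 21, 2075 → Jun 21, 2076: 366 days (Feb 29, 2076 is in that span).
Jun 21, 2076 → Jun 21, 2077: 365 days.
Jun 21, 2077 → Jun 21, 2078: 365 days.
Jun 21, 2078 → Jun 21, 2079: 365 days.
Jun 21, 2079 → Jun 21, 2080: 366 days (Feb 29, 2080 is in that span).
Jun 21, 2080 → Jun 21, 2081: 365 days.
Jun 21, 2081 → Jun 21, 2082: 365 days.
Jun 21, 2082 → Jun 21, 2083: 365 days.
Jun 21, 2083 → Jun 21, 2084: 366 days (Feb 29, 2084 is in that span).
Jun 21, 2084 → Jun 21, 2085: 365 days.
Jun 21, 2085 → Jul 21, 2085: 30 days (June has 30).
Jul 21, 2085 → Aug 21, 2085: 31 days (July has 31).
Aug 21, 2085 → Sep 21, 2085: 31 days (August has 31).
Sep 21, 2085 → Oct 21, 2085: 30 days (September has 30).
Oct 21, 2085 → Nov 21, 2085: 31 days (October has 31).
Nov 21, 2085 → Dec 21, 2085: 30 days (November has 30).
Dec 21, 2085 → Jan 21, 2086: 31 days (December has 31).
Jan 21, 2086 → Feb 21, 2086: 31 days (January has 31).
Feb 21, 2086 → Mar 21, 2086: 28 days (February has 28).
Mar 21, 2086 → Apr 21, 2086: 31 days (March has 31).
Apr 21, 2086 → May 21, 2086: 30 days (April has 30).
May 21, 2086 → Jun 8, 2086: 18 days.
Total: 5466 days.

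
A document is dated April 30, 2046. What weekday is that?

Doomsday rule: the anchor day for the 2000s is Tuesday. For year 46: 46÷12 = 3 r 10, and 10÷4 = 2, so 3+10+2 = 15.
Tuesday + 15 ≡ Wednesday — that's 2046's doomsday.
In April the doomsday date is Apr 4.
Apr 30 is 26 days after Apr 4; 26 mod 7 = 5, so Wednesday + 5 = Monday.

Monday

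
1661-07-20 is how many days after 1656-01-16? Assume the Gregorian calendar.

2012

Jan 16, 1656 → Jan 16, 1657: 366 days (Feb 29, 1656 is in that span).
Jan 16, 1657 → Jan 16, 1658: 365 days.
Jan 16, 1658 → Jan 16, 1659: 365 days.
Jan 16, 1659 → Jan 16, 1660: 365 days.
Jan 16, 1660 → Jan 16, 1661: 366 days (Feb 29, 1660 is in that span).
Jan 16, 1661 → Feb 16, 1661: 31 days (January has 31).
Feb 16, 1661 → Mar 16, 1661: 28 days (February has 28).
Mar 16, 1661 → Apr 16, 1661: 31 days (March has 31).
Apr 16, 1661 → May 16, 1661: 30 days (April has 30).
May 16, 1661 → Jun 16, 1661: 31 days (May has 31).
Jun 16, 1661 → Jul 16, 1661: 30 days (June has 30).
Jul 16, 1661 → Jul 20, 1661: 4 days.
Total: 2012 days.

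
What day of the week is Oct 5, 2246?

Doomsday rule: the anchor day for the 2200s is Friday. For year 46: 46÷12 = 3 r 10, and 10÷4 = 2, so 3+10+2 = 15.
Friday + 15 ≡ Saturday — that's 2246's doomsday.
In October the doomsday date is Oct 10.
Oct 5 is 5 days before Oct 10; 5 mod 7 = 5, so Saturday − 5 = Monday.

Monday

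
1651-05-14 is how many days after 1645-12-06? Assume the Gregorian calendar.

1985

Dec 6, 1645 → Dec 6, 1646: 365 days.
Dec 6, 1646 → Dec 6, 1647: 365 days.
Dec 6, 1647 → Dec 6, 1648: 366 days (Feb 29, 1648 is in that span).
Dec 6, 1648 → Dec 6, 1649: 365 days.
Dec 6, 1649 → Dec 6, 1650: 365 days.
Dec 6, 1650 → Jan 6, 1651: 31 days (December has 31).
Jan 6, 1651 → Feb 6, 1651: 31 days (January has 31).
Feb 6, 1651 → Mar 6, 1651: 28 days (February has 28).
Mar 6, 1651 → Apr 6, 1651: 31 days (March has 31).
Apr 6, 1651 → May 6, 1651: 30 days (April has 30).
May 6, 1651 → May 14, 1651: 8 days.
Total: 1985 days.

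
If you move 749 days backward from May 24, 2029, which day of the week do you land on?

Thursday

First find the weekday of May 24, 2029. Doomsday rule: the anchor day for the 2000s is Tuesday. For year 29: 29÷12 = 2 r 5, and 5÷4 = 1, so 2+5+1 = 8.
Tuesday + 8 ≡ Wednesday — that's 2029's doomsday.
In May the doomsday date is May 9.
May 24 is 15 days after May 9; 15 mod 7 = 1, so Wednesday + 1 = Thursday.
749 mod 7 = 0, so 749 days before a Thursday is Thursday − 0 = Thursday.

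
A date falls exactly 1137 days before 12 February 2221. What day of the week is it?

Feb 12, 2221 is a Monday.
1137 mod 7 = 3, so 1137 days before a Monday is Monday − 3 = Friday.

Friday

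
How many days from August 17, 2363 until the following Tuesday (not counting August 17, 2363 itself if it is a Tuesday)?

Aug 17, 2363 is a Saturday.
From Saturday to the next Tuesday is 3 days.

3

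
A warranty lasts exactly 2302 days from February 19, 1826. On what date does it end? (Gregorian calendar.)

+365 (one year) → Feb 19, 1827 (1937 left).
+365 (one year) → Feb 19, 1828 (1572 left).
+366 (one year; includes Feb 29, 1828) → Feb 19, 1829 (1206 left).
+365 (one year) → Feb 19, 1830 (841 left).
+365 (one year) → Feb 19, 1831 (476 left).
+365 (one year) → Feb 19, 1832 (111 left).
Feb has 29 days: +11 → Mar 1, 1832 (100 left).
Mar has 31 days: +31 → Apr 1, 1832 (69 left).
Apr has 30 days: +30 → May 1, 1832 (39 left).
May has 31 days: +31 → Jun 1, 1832 (8 left).
+8 → Jun 9, 1832.

June 9, 1832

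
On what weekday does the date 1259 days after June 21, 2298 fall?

First find the weekday of Jun 21, 2298. Doomsday rule: the anchor day for the 2200s is Friday. For year 98: 98÷12 = 8 r 2, and 2÷4 = 0, so 8+2+0 = 10.
Friday + 10 ≡ Monday — that's 2298's doomsday.
In June the doomsday date is Jun 6.
Jun 21 is 15 days after Jun 6; 15 mod 7 = 1, so Monday + 1 = Tuesday.
1259 mod 7 = 6, so 1259 days after a Tuesday is Tuesday + 6 = Monday.

Monday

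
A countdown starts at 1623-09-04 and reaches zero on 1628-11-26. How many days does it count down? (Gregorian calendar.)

1910

Sep 4, 1623 → Sep 4, 1624: 366 days (Feb 29, 1624 is in that span).
Sep 4, 1624 → Sep 4, 1625: 365 days.
Sep 4, 1625 → Sep 4, 1626: 365 days.
Sep 4, 1626 → Sep 4, 1627: 365 days.
Sep 4, 1627 → Sep 4, 1628: 366 days (Feb 29, 1628 is in that span).
Sep 4, 1628 → Oct 4, 1628: 30 days (September has 30).
Oct 4, 1628 → Nov 4, 1628: 31 days (October has 31).
Nov 4, 1628 → Nov 26, 1628: 22 days.
Total: 1910 days.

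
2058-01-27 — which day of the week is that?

Sunday

Doomsday rule: the anchor day for the 2000s is Tuesday. For year 58: 58÷12 = 4 r 10, and 10÷4 = 2, so 4+10+2 = 16.
Tuesday + 16 ≡ Thursday — that's 2058's doomsday.
In January the doomsday date is Jan 3 (2058 is not a leap year).
Jan 27 is 24 days after Jan 3; 24 mod 7 = 3, so Thursday + 3 = Sunday.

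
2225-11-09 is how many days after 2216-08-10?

3378

Aug 10, 2216 → Aug 10, 2217: 365 days.
Aug 10, 2217 → Aug 10, 2218: 365 days.
Aug 10, 2218 → Aug 10, 2219: 365 days.
Aug 10, 2219 → Aug 10, 2220: 366 days (Feb 29, 2220 is in that span).
Aug 10, 2220 → Aug 10, 2221: 365 days.
Aug 10, 2221 → Aug 10, 2222: 365 days.
Aug 10, 2222 → Aug 10, 2223: 365 days.
Aug 10, 2223 → Aug 10, 2224: 366 days (Feb 29, 2224 is in that span).
Aug 10, 2224 → Aug 10, 2225: 365 days.
Aug 10, 2225 → Sep 10, 2225: 31 days (August has 31).
Sep 10, 2225 → Oct 10, 2225: 30 days (September has 30).
Oct 10, 2225 → Nov 9, 2225: 30 days.
Total: 3378 days.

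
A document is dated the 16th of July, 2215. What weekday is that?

Doomsday rule: the anchor day for the 2200s is Friday. For year 15: 15÷12 = 1 r 3, and 3÷4 = 0, so 1+3+0 = 4.
Friday + 4 ≡ Tuesday — that's 2215's doomsday.
In July the doomsday date is Jul 11.
Jul 16 is 5 days after Jul 11; 5 mod 7 = 5, so Tuesday + 5 = Sunday.

Sunday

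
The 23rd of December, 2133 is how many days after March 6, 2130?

Mar 6, 2130 → Mar 6, 2131: 365 days.
Mar 6, 2131 → Mar 6, 2132: 366 days (Feb 29, 2132 is in that span).
Mar 6, 2132 → Mar 6, 2133: 365 days.
Mar 6, 2133 → Apr 6, 2133: 31 days (March has 31).
Apr 6, 2133 → May 6, 2133: 30 days (April has 30).
May 6, 2133 → Jun 6, 2133: 31 days (May has 31).
Jun 6, 2133 → Jul 6, 2133: 30 days (June has 30).
Jul 6, 2133 → Aug 6, 2133: 31 days (July has 31).
Aug 6, 2133 → Sep 6, 2133: 31 days (August has 31).
Sep 6, 2133 → Oct 6, 2133: 30 days (September has 30).
Oct 6, 2133 → Nov 6, 2133: 31 days (October has 31).
Nov 6, 2133 → Dec 6, 2133: 30 days (November has 30).
Dec 6, 2133 → Dec 23, 2133: 17 days.
Total: 1388 days.

1388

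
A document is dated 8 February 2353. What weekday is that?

Sunday

Doomsday rule: the anchor day for the 2300s is Wednesday. For year 53: 53÷12 = 4 r 5, and 5÷4 = 1, so 4+5+1 = 10.
Wednesday + 10 ≡ Saturday — that's 2353's doomsday.
In February the doomsday date is Feb 28 (2353 is not a leap year).
Feb 8 is 20 days before Feb 28; 20 mod 7 = 6, so Saturday − 6 = Sunday.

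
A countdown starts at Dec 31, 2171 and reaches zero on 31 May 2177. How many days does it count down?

1978

Dec 31, 2171 → Dec 31, 2172: 366 days (Feb 29, 2172 is in that span).
Dec 31, 2172 → Dec 31, 2173: 365 days.
Dec 31, 2173 → Dec 31, 2174: 365 days.
Dec 31, 2174 → Dec 31, 2175: 365 days.
Dec 31, 2175 → Dec 31, 2176: 366 days (Feb 29, 2176 is in that span).
Dec 31, 2176 → Jan 31, 2177: 31 days (December has 31).
Jan 31, 2177 → Feb 28, 2177: 28 days (January has 31).
Feb 28, 2177 → Mar 28, 2177: 28 days (February has 28).
Mar 28, 2177 → Apr 28, 2177: 31 days (March has 31).
Apr 28, 2177 → May 28, 2177: 30 days (April has 30).
May 28, 2177 → May 31, 2177: 3 days.
Total: 1978 days.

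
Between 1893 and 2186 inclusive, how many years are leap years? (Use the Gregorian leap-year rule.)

Multiples of 4 in [1893,2186]: 73.
Of those, multiples of 100: 3 (not leap unless ÷400).
Multiples of 400: 1.
Leap years = 73 − 3 + 1 = 71.

71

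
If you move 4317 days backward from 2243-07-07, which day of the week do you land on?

First find the weekday of Jul 7, 2243. Doomsday rule: the anchor day for the 2200s is Friday. For year 43: 43÷12 = 3 r 7, and 7÷4 = 1, so 3+7+1 = 11.
Friday + 11 ≡ Tuesday — that's 2243's doomsday.
In July the doomsday date is Jul 11.
Jul 7 is 4 days before Jul 11; 4 mod 7 = 4, so Tuesday − 4 = Friday.
4317 mod 7 = 5, so 4317 days before a Friday is Friday − 5 = Sunday.

Sunday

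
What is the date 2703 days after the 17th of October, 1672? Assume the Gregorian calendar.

+365 (one year) → Oct 17, 1673 (2338 left).
+365 (one year) → Oct 17, 1674 (1973 left).
+365 (one year) → Oct 17, 1675 (1608 left).
+366 (one year; includes Feb 29, 1676) → Oct 17, 1676 (1242 left).
+365 (one year) → Oct 17, 1677 (877 left).
+365 (one year) → Oct 17, 1678 (512 left).
+365 (one year) → Oct 17, 1679 (147 left).
Oct has 31 days: +15 → Nov 1, 1679 (132 left).
Nov has 30 days: +30 → Dec 1, 1679 (102 left).
Dec has 31 days: +31 → Jan 1, 1680 (71 left).
Jan has 31 days: +31 → Feb 1, 1680 (40 left).
Feb has 29 days: +29 → Mar 1, 1680 (11 left).
+11 → Mar 12, 1680.

March 12, 1680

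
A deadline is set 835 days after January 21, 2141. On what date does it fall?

+365 (one year) → Jan 21, 2142 (470 left).
+365 (one year) → Jan 21, 2143 (105 left).
Jan has 31 days: +11 → Feb 1, 2143 (94 left).
Feb has 28 days: +28 → Mar 1, 2143 (66 left).
Mar has 31 days: +31 → Apr 1, 2143 (35 left).
Apr has 30 days: +30 → May 1, 2143 (5 left).
+5 → May 6, 2143.

May 6, 2143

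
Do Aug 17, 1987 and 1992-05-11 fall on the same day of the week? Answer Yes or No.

From Aug 17, 1987 to May 11, 1992 is 1729 days.
1729 mod 7 = 0, so they are the same weekday.
(Aug 17, 1987 is a Monday; May 11, 1992 is a Monday.)

Yes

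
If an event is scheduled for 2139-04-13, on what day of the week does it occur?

Doomsday rule: the anchor day for the 2100s is Sunday. For year 39: 39÷12 = 3 r 3, and 3÷4 = 0, so 3+3+0 = 6.
Sunday + 6 ≡ Saturday — that's 2139's doomsday.
In April the doomsday date is Apr 4.
Apr 13 is 9 days after Apr 4; 9 mod 7 = 2, so Saturday + 2 = Monday.

Monday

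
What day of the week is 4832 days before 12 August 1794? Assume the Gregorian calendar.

Aug 12, 1794 is a Tuesday.
4832 mod 7 = 2, so 4832 days before a Tuesday is Tuesday − 2 = Sunday.

Sunday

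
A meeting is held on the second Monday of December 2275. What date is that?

December 13, 2275

December 1, 2275 is a Wednesday.
The first Monday is therefore December 6 (5 days later).
The second Monday is 6 + 1×7 = December 13.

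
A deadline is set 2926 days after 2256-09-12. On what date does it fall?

September 16, 2264

+365 (one year) → Sep 12, 2257 (2561 left).
+365 (one year) → Sep 12, 2258 (2196 left).
+365 (one year) → Sep 12, 2259 (1831 left).
+366 (one year; includes Feb 29, 2260) → Sep 12, 2260 (1465 left).
+365 (one year) → Sep 12, 2261 (1100 left).
+365 (one year) → Sep 12, 2262 (735 left).
+365 (one year) → Sep 12, 2263 (370 left).
Sep has 30 days: +19 → Oct 1, 2263 (351 left).
Oct has 31 days: +31 → Nov 1, 2263 (320 left).
Nov has 30 days: +30 → Dec 1, 2263 (290 left).
Dec has 31 days: +31 → Jan 1, 2264 (259 left).
Jan has 31 days: +31 → Feb 1, 2264 (228 left).
Feb has 29 days: +29 → Mar 1, 2264 (199 left).
Mar has 31 days: +31 → Apr 1, 2264 (168 left).
Apr has 30 days: +30 → May 1, 2264 (138 left).
May has 31 days: +31 → Jun 1, 2264 (107 left).
Jun has 30 days: +30 → Jul 1, 2264 (77 left).
Jul has 31 days: +31 → Aug 1, 2264 (46 left).
Aug has 31 days: +31 → Sep 1, 2264 (15 left).
+15 → Sep 16, 2264.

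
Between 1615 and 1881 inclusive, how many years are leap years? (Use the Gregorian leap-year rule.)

Multiples of 4 in [1615,1881]: 67.
Of those, multiples of 100: 2 (not leap unless ÷400).
Multiples of 400: 0.
Leap years = 67 − 2 + 0 = 65.

65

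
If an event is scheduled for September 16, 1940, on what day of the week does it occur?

Monday

January 1, 1940 is a Monday.
Jan 1, 1940 → Feb 1, 1940: 31 days (January has 31).
Feb 1, 1940 → Mar 1, 1940: 29 days (February has 29).
Mar 1, 1940 → Apr 1, 1940: 31 days (March has 31).
Apr 1, 1940 → May 1, 1940: 30 days (April has 30).
May 1, 1940 → Jun 1, 1940: 31 days (May has 31).
Jun 1, 1940 → Jul 1, 1940: 30 days (June has 30).
Jul 1, 1940 → Aug 1, 1940: 31 days (July has 31).
Aug 1, 1940 → Sep 1, 1940: 31 days (August has 31).
Sep 1, 1940 → Sep 16, 1940: 15 days.
Total: 259 days.
259 mod 7 = 0, so Monday + 0 = Monday.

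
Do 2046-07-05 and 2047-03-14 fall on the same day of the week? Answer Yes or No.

Yes

From Jul 5, 2046 to Mar 14, 2047 is 252 days.
252 mod 7 = 0, so they are the same weekday.
(Jul 5, 2046 is a Thursday; Mar 14, 2047 is a Thursday.)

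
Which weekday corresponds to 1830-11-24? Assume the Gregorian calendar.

Doomsday rule: the anchor day for the 1800s is Friday. For year 30: 30÷12 = 2 r 6, and 6÷4 = 1, so 2+6+1 = 9.
Friday + 9 ≡ Sunday — that's 1830's doomsday.
In November the doomsday date is Nov 7.
Nov 24 is 17 days after Nov 7; 17 mod 7 = 3, so Sunday + 3 = Wednesday.

Wednesday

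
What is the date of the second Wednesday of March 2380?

March 1, 2380 is a Saturday.
The first Wednesday is therefore March 5 (4 days later).
The second Wednesday is 5 + 1×7 = March 12.

March 12, 2380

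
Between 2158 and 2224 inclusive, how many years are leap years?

Multiples of 4 in [2158,2224]: 17.
Of those, multiples of 100: 1 (not leap unless ÷400).
Multiples of 400: 0.
Leap years = 17 − 1 + 0 = 16.

16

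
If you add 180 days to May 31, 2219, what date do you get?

November 27, 2219

May has 31 days: +1 → Jun 1, 2219 (179 left).
Jun has 30 days: +30 → Jul 1, 2219 (149 left).
Jul has 31 days: +31 → Aug 1, 2219 (118 left).
Aug has 31 days: +31 → Sep 1, 2219 (87 left).
Sep has 30 days: +30 → Oct 1, 2219 (57 left).
Oct has 31 days: +31 → Nov 1, 2219 (26 left).
+26 → Nov 27, 2219.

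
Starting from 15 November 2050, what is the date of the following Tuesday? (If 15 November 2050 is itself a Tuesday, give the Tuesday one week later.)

Nov 15, 2050 is a Tuesday.
From Tuesday to the next Tuesday is 7 days.
Nov 15, 2050 + 7 = Nov 22, 2050.

November 22, 2050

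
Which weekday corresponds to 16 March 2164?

January 1, 2164 is a Sunday.
Jan 1, 2164 → Feb 1, 2164: 31 days (January has 31).
Feb 1, 2164 → Mar 1, 2164: 29 days (February has 29).
Mar 1, 2164 → Mar 16, 2164: 15 days.
Total: 75 days.
75 mod 7 = 5, so Sunday + 5 = Friday.

Friday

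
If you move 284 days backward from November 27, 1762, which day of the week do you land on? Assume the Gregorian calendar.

Tuesday

Nov 27, 1762 is a Saturday.
284 mod 7 = 4, so 284 days before a Saturday is Saturday − 4 = Tuesday.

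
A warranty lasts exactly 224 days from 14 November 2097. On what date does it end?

June 26, 2098

Nov has 30 days: +17 → Dec 1, 2097 (207 left).
Dec has 31 days: +31 → Jan 1, 2098 (176 left).
Jan has 31 days: +31 → Feb 1, 2098 (145 left).
Feb has 28 days: +28 → Mar 1, 2098 (117 left).
Mar has 31 days: +31 → Apr 1, 2098 (86 left).
Apr has 30 days: +30 → May 1, 2098 (56 left).
May has 31 days: +31 → Jun 1, 2098 (25 left).
+25 → Jun 26, 2098.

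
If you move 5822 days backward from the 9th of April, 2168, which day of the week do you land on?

First find the weekday of Apr 9, 2168. Doomsday rule: the anchor day for the 2100s is Sunday. For year 68: 68÷12 = 5 r 8, and 8÷4 = 2, so 5+8+2 = 15.
Sunday + 15 ≡ Monday — that's 2168's doomsday.
In April the doomsday date is Apr 4.
Apr 9 is 5 days after Apr 4; 5 mod 7 = 5, so Monday + 5 = Saturday.
5822 mod 7 = 5, so 5822 days before a Saturday is Saturday − 5 = Monday.

Monday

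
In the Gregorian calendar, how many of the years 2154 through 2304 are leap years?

Multiples of 4 in [2154,2304]: 38.
Of those, multiples of 100: 2 (not leap unless ÷400).
Multiples of 400: 0.
Leap years = 38 − 2 + 0 = 36.

36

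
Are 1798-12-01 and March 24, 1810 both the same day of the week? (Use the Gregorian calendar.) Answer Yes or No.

Yes

From Dec 1, 1798 to Mar 24, 1810 is 4130 days.
4130 mod 7 = 0, so they are the same weekday.
(Dec 1, 1798 is a Saturday; Mar 24, 1810 is a Saturday.)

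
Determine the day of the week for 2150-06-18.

Doomsday rule: the anchor day for the 2100s is Sunday. For year 50: 50÷12 = 4 r 2, and 2÷4 = 0, so 4+2+0 = 6.
Sunday + 6 ≡ Saturday — that's 2150's doomsday.
In June the doomsday date is Jun 6.
Jun 18 is 12 days after Jun 6; 12 mod 7 = 5, so Saturday + 5 = Thursday.

Thursday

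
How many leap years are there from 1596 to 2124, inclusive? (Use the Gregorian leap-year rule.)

Multiples of 4 in [1596,2124]: 133.
Of those, multiples of 100: 6 (not leap unless ÷400).
Multiples of 400: 2.
Leap years = 133 − 6 + 2 = 129.

129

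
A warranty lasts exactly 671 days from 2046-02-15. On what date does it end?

+365 (one year) → Feb 15, 2047 (306 left).
Feb has 28 days: +14 → Mar 1, 2047 (292 left).
Mar has 31 days: +31 → Apr 1, 2047 (261 left).
Apr has 30 days: +30 → May 1, 2047 (231 left).
May has 31 days: +31 → Jun 1, 2047 (200 left).
Jun has 30 days: +30 → Jul 1, 2047 (170 left).
Jul has 31 days: +31 → Aug 1, 2047 (139 left).
Aug has 31 days: +31 → Sep 1, 2047 (108 left).
Sep has 30 days: +30 → Oct 1, 2047 (78 left).
Oct has 31 days: +31 → Nov 1, 2047 (47 left).
Nov has 30 days: +30 → Dec 1, 2047 (17 left).
+17 → Dec 18, 2047.

December 18, 2047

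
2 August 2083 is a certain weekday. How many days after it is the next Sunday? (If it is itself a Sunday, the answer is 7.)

6

Aug 2, 2083 is a Monday.
From Monday to the next Sunday is 6 days.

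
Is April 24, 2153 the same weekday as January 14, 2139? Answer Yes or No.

From Jan 14, 2139 to Apr 24, 2153 is 5214 days.
5214 mod 7 = 6, so they are different weekdays.
(Jan 14, 2139 is a Wednesday; Apr 24, 2153 is a Tuesday.)

No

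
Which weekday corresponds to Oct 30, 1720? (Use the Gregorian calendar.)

Doomsday rule: the anchor day for the 1700s is Sunday. For year 20: 20÷12 = 1 r 8, and 8÷4 = 2, so 1+8+2 = 11.
Sunday + 11 ≡ Thursday — that's 1720's doomsday.
In October the doomsday date is Oct 10.
Oct 30 is 20 days after Oct 10; 20 mod 7 = 6, so Thursday + 6 = Wednesday.

Wednesday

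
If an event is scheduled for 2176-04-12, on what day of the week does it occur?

Friday

Doomsday rule: the anchor day for the 2100s is Sunday. For year 76: 76÷12 = 6 r 4, and 4÷4 = 1, so 6+4+1 = 11.
Sunday + 11 ≡ Thursday — that's 2176's doomsday.
In April the doomsday date is Apr 4.
Apr 12 is 8 days after Apr 4; 8 mod 7 = 1, so Thursday + 1 = Friday.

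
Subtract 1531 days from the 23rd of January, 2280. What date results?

−365 (one year) → Jan 23, 2279 (1166 left).
−365 (one year) → Jan 23, 2278 (801 left).
−365 (one year) → Jan 23, 2277 (436 left).
−366 (one year; includes Feb 29, 2276) → Jan 23, 2276 (70 left).
−23 → Dec 31, 2275 (end of Dec, 31 days; 47 left).
−31 → Nov 30, 2275 (end of Nov, 30 days; 16 left).
−16 → Nov 14, 2275.

November 14, 2275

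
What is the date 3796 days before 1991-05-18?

−365 (one year) → May 18, 1990 (3431 left).
−365 (one year) → May 18, 1989 (3066 left).
−365 (one year) → May 18, 1988 (2701 left).
−366 (one year; includes Feb 29, 1988) → May 18, 1987 (2335 left).
−365 (one year) → May 18, 1986 (1970 left).
−365 (one year) → May 18, 1985 (1605 left).
−365 (one year) → May 18, 1984 (1240 left).
−366 (one year; includes Feb 29, 1984) → May 18, 1983 (874 left).
−365 (one year) → May 18, 1982 (509 left).
−365 (one year) → May 18, 1981 (144 left).
−18 → Apr 30, 1981 (end of Apr, 30 days; 126 left).
−30 → Mar 31, 1981 (end of Mar, 31 days; 96 left).
−31 → Feb 28, 1981 (end of Feb, 28 days; 65 left).
−28 → Jan 31, 1981 (end of Jan, 31 days; 37 left).
−31 → Dec 31, 1980 (end of Dec, 31 days; 6 left).
−6 → Dec 25, 1980.

December 25, 1980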